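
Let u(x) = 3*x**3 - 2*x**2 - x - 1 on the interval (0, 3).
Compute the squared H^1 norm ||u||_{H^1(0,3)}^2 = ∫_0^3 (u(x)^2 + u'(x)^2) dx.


||u||_{H^1}^2 = 264093/70

The H^1 norm (squared) on an interval (0, L) is
  ||u||_{H^1}^2 = ∫_0^L u(x)^2 dx + ∫_0^L u'(x)^2 dx.
Compute u'(x) = 9*x**2 - 4*x - 1.
Then u(x)^2 = 9*x**6 - 12*x**5 - 2*x**4 - 2*x**3 + 5*x**2 + 2*x + 1 and u'(x)^2 = 81*x**4 - 72*x**3 - 2*x**2 + 8*x + 1.
Integrate each monomial from 0 to 3 using ∫_0^3 c·x^n dx = c·3^(n+1)/(n+1):
  ∫_0^3 u(x)^2 dx = ∫_0^3 (9*x^6 - 12*x^5 - 2*x^4 - 2*x^3 + 5*x^2 + 2*x + 1) dx. Term by term:
    ∫_0^3 9*x^6 dx = 19683/7;  ∫_0^3 -12*x^5 dx = -1458;  ∫_0^3 -2*x^4 dx = -486/5;
    ∫_0^3 -2*x^3 dx = -81/2;  ∫_0^3 5*x^2 dx = 45;  ∫_0^3 2*x dx = 9;
    ∫_0^3 1 dx = 3.
  Sum: 19683/7 − 1458 − 486/5 − 81/2 + 45 + 9 + 3 = 89121/70.
  ∫_0^3 u'(x)^2 dx = ∫_0^3 (81*x^4 - 72*x^3 - 2*x^2 + 8*x + 1) dx. Term by term:
    ∫_0^3 81*x^4 dx = 19683/5;  ∫_0^3 -72*x^3 dx = -1458;  ∫_0^3 -2*x^2 dx = -18;
    ∫_0^3 8*x dx = 36;  ∫_0^3 1 dx = 3.
  Sum: 19683/5 − 1458 − 18 + 36 + 3 = 12498/5.
Adding: ||u||_{H^1}^2 = 89121/70 + 12498/5 = 264093/70.


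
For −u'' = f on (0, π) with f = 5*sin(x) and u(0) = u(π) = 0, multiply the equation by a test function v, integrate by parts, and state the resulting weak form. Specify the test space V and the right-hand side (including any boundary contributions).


V = H^1_0(0, π) (so v(0) = v(π) = 0); weak form: ∫_0^π u'v' dx = ∫_0^π (5*sin(x)) v dx for all v ∈ V.

Multiply both sides by a test function v and integrate from 0 to π:
  ∫_0^π −u''(x) v(x) dx = ∫_0^π f(x) v(x) dx.
Integrate the LHS by parts once:
  ∫_0^π −u'' v dx = −[u'(x) v(x)]_0^π + ∫_0^π u'(x) v'(x) dx.
Thus ∫_0^π u'(x) v'(x) dx = ∫_0^π f(x) v(x) dx + [u'(x) v(x)]_0^π.
Choose V so that boundary terms are either known or forced to vanish.
u is Dirichlet: u(0) = u(π) = 0. Let V = H^1_0(0, π); then v(0) = v(π) = 0, and [u' v]_0^π = 0.
Weak formulation: find u (satisfying any essential BC) such that ∫_0^π u'(x) v'(x) dx = ∫_0^π f v dx for all v ∈ V.
Substituting f(x) = 5*sin(x), the right-hand side is ∫_0^π (5*sin(x)) v dx.


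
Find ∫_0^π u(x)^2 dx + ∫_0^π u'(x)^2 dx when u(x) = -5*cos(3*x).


||u||_{H^1(0,π)}^2 = 125*π

u'(x) = 15*sin(3*x).
Expand u² and (u')² and integrate term by term on (0, π), using: for integers n ≥ 1, ∫_0^π sin²(nx) dx = ∫_0^π cos²(nx) dx = π/2; for n ≠ n', ∫_0^π sin(nx)sin(n'x) dx = ∫_0^π cos(nx)cos(n'x) dx = 0; and by product-to-sum, ∫_0^π sin(nx)cos(n'x) dx = ½∫_0^π [sin((n+n')x) + sin((n−n')x)] dx, which is 0 when n+n' is even and 2n/(n²−n'²) when n+n' is odd (it need not vanish on (0, π)).
  u² squared terms: (-5)²·∫cos(3x)² dx = 25·π/2 = 25*π/2.
  So ∫_0^π u² dx = 25*π/2.
  (u')² squared terms: (15)²·∫sin(3x)² dx = 225·π/2 = 225*π/2.
  So ∫_0^π (u')² dx = 225*π/2.
||u||_{H^1}^2 = (25*π/2) + (225*π/2) = 125*π.


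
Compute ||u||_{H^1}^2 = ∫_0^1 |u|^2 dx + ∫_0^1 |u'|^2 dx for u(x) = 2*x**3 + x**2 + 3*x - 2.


||u||_{H^1}^2 = 9353/210

The H^1 norm (squared) on an interval (0, L) is
  ||u||_{H^1}^2 = ∫_0^L u(x)^2 dx + ∫_0^L u'(x)^2 dx.
Compute u'(x) = 6*x**2 + 2*x + 3.
Then u(x)^2 = 4*x**6 + 4*x**5 + 13*x**4 - 2*x**3 + 5*x**2 - 12*x + 4 and u'(x)^2 = 36*x**4 + 24*x**3 + 40*x**2 + 12*x + 9.
Integrate each monomial from 0 to 1 using ∫_0^1 c·x^n dx = c·1^(n+1)/(n+1):
  ∫_0^1 u(x)^2 dx = ∫_0^1 (4*x^6 + 4*x^5 + 13*x^4 - 2*x^3 + 5*x^2 - 12*x + 4) dx. Term by term:
    ∫_0^1 4*x^6 dx = 4/7;  ∫_0^1 4*x^5 dx = 2/3;  ∫_0^1 13*x^4 dx = 13/5;
    ∫_0^1 -2*x^3 dx = -1/2;  ∫_0^1 5*x^2 dx = 5/3;  ∫_0^1 -12*x dx = -6;
    ∫_0^1 4 dx = 4.
  Sum: 4/7 + 2/3 + 13/5 − 1/2 + 5/3 − 6 + 4 = 631/210.
  ∫_0^1 u'(x)^2 dx = ∫_0^1 (36*x^4 + 24*x^3 + 40*x^2 + 12*x + 9) dx. Term by term:
    ∫_0^1 36*x^4 dx = 36/5;  ∫_0^1 24*x^3 dx = 6;  ∫_0^1 40*x^2 dx = 40/3;
    ∫_0^1 12*x dx = 6;  ∫_0^1 9 dx = 9.
  Sum: 36/5 + 6 + 40/3 + 6 + 9 = 623/15.
Adding: ||u||_{H^1}^2 = 631/210 + 623/15 = 9353/210.


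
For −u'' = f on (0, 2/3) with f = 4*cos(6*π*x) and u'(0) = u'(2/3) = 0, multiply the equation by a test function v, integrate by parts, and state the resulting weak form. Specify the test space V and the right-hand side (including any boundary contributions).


V = H^1(0, 2/3) (no boundary constraint on v; u is determined up to an additive constant); weak form: ∫_0^2/3 u'v' dx = ∫_0^2/3 (4*cos(6*π*x)) v dx for all v ∈ V.

Multiply both sides by a test function v and integrate from 0 to 2/3:
  ∫_0^2/3 −u''(x) v(x) dx = ∫_0^2/3 f(x) v(x) dx.
Integrate the LHS by parts once:
  ∫_0^2/3 −u'' v dx = −[u'(x) v(x)]_0^2/3 + ∫_0^2/3 u'(x) v'(x) dx.
Thus ∫_0^2/3 u'(x) v'(x) dx = ∫_0^2/3 f(x) v(x) dx + [u'(x) v(x)]_0^2/3.
Choose V so that boundary terms are either known or forced to vanish.
u has homogeneous Neumann: u'(0) = u'(2/3) = 0. So [u' v]_0^2/3 = 0·v(2/3) − 0·v(0) = 0 for any v; take V = H^1(0, 2/3).
Weak formulation: find u (satisfying any essential BC) such that ∫_0^2/3 u'(x) v'(x) dx = ∫_0^2/3 f v dx for all v ∈ V (homogeneous Neumann, so boundary terms vanish).
Substituting f(x) = 4*cos(6*π*x), the right-hand side is ∫_0^2/3 (4*cos(6*π*x)) v dx.
Compatibility check (pure Neumann): taking v ≡ 1 ∈ V gives 0 = ∫_0^2/3 f dx + (0) − (0), i.e. ∫_0^2/3 f dx must equal u'(0) − u'(2/3) = 0. Indeed ∫_0^2/3 (4*cos(6*π*x)) dx = 0, so the data are compatible. The solution is then unique only up to an additive constant (fix it e.g. by requiring ∫_0^2/3 u dx = 0).


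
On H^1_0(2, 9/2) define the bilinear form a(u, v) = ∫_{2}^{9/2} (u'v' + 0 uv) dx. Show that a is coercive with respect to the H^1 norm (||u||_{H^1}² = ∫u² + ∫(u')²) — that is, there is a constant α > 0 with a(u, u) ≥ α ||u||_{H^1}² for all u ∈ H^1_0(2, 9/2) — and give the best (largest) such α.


α = 4*π^2/(25 + 4*π^2)

Coercivity of a(·,·) on H^1_0(2, 9/2) means a(u, u) ≥ α ||u||_{H^1}² for every u ∈ H^1_0.
The interval has length L = 5/2, and Poincaré/coercivity depend only on L. Here a(u, u) = ∫(u')² + (0)·∫u².
Here c = 0, so a(u,u) = ∫(u')² alone. The condition a(u,u) ≥ α||u||_{H^1}² reads (1−α)∫(u')² ≥ (α−c)∫u². Any admissible α is ≤ 1 (rapidly oscillating u have ∫u²/∫(u')² → 0), and α = 1 would force 0 ≥ (1−c)∫u², impossible since c < 1; so 1−α > 0. By the sharp Poincaré inequality on H^1_0 of an interval of length L, ∫(u')² ≥ (π/L)²∫u² with equality for the first sine mode sin(π(x−x₀)/L) (x₀ the left endpoint), so the inequality holds for all u iff (1−α)(π/L)² ≥ α − c, i.e. α ≤ ((π/L)² + c)/((π/L)² + 1) = (1 + c(L/π)²)/(1 + (L/π)²). (Direct route, valid since c ≤ 0: Poincaré gives c∫u² ≥ c(L/π)²∫(u')², so a(u,u) ≥ (1 + c(L/π)²)∫(u')², while ||u||_{H^1}² ≤ (1 + (L/π)²)∫(u')²; dividing yields the same α.) With (π/L)² = 4*π^2/25 and c = 0, the largest admissible constant is α = ((π/L)² + c)/((π/L)² + 1).
Simplifying, α = 4*π^2/(25 + 4*π^2).


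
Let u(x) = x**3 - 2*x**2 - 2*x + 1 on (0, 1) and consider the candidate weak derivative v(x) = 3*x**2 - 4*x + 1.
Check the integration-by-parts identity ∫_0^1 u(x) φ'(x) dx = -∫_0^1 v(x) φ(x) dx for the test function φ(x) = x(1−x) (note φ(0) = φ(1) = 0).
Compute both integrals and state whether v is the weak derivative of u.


LHS = 31/60, RHS = 1/60. No, v is not the weak derivative of u.

u(x) = x**3 - 2*x**2 - 2*x + 1, classical derivative u'(x) = 3*x**2 - 4*x - 2.
φ(x) = x(1−x), so φ'(x) = 1 - 2*x.
Note φ(0) = φ(1) = 0, so the boundary term u·φ vanishes.
LHS = ∫_0^1 u(x) φ'(x) dx = ∫_0^1 (-2*x^4 + 5*x^3 + 2*x^2 - 4*x + 1) dx. Term by term:
  ∫_0^1 -2*x^4 dx = -2/5;  ∫_0^1 5*x^3 dx = 5/4;  ∫_0^1 2*x^2 dx = 2/3;
  ∫_0^1 -4*x dx = -2;  ∫_0^1 1 dx = 1.
Sum: -2/5 + 5/4 + 2/3 − 2 + 1 = 31/60.
So LHS = 31/60.
∫_0^1 v(x) φ(x) dx = ∫_0^1 (-3*x^4 + 7*x^3 - 5*x^2 + x) dx. Term by term:
  ∫_0^1 -3*x^4 dx = -3/5;  ∫_0^1 7*x^3 dx = 7/4;  ∫_0^1 -5*x^2 dx = -5/3;
  ∫_0^1 x dx = 1/2.
Sum: -3/5 + 7/4 − 5/3 + 1/2 = -1/60.
So RHS = -∫_0^1 v(x) φ(x) dx = 1/60.
LHS − RHS = 1/2 ≠ 0, so the identity fails.
(For a valid weak derivative the identity must hold for EVERY test function, in particular this one. The failure shows v is NOT the weak derivative of u.)
Correct weak derivative would be u'(x) = 3*x**2 - 4*x - 2.


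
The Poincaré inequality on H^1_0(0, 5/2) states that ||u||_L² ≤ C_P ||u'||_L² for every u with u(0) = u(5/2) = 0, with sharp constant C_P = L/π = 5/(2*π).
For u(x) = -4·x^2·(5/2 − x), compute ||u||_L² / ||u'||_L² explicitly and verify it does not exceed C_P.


||u||_L² / ||u'||_L² = 5*sqrt(14)/28 < C_P = 5/(2*π).

u(x) = -4·x^2·(5/2 − x), so u'(x) = 4*x*(3*x - 5).
u(x) = -4·x^2·(5/2 − x) vanishes at x = 0 and x = 5/2, so u ∈ H^1_0(0, 5/2). Differentiate via the product rule and integrate the resulting polynomials term by term.
  ∫_0^5/2 u² dx = ∫_0^5/2 (16*x^6 - 80*x^5 + 100*x^4) dx. Term by term:
    ∫_0^5/2 16*x^6 dx = 78125/56;  ∫_0^5/2 -80*x^5 dx = -78125/24;  ∫_0^5/2 100*x^4 dx = 15625/8.
  Sum: 78125/56 − 78125/24 + 15625/8 = 15625/168.
  ∫_0^5/2 (u')² dx = ∫_0^5/2 (144*x^4 - 480*x^3 + 400*x^2) dx. Term by term:
    ∫_0^5/2 144*x^4 dx = 5625/2;  ∫_0^5/2 -480*x^3 dx = -9375/2;  ∫_0^5/2 400*x^2 dx = 6250/3.
  Sum: 5625/2 − 9375/2 + 6250/3 = 625/3.
∫_0^5/2 u² dx = 15625/168, so ||u||_L² = 125*sqrt(42)/84.
∫_0^5/2 (u')² dx = 625/3, so ||u'||_L² = 25*sqrt(3)/3.
Ratio ||u||_L² / ||u'||_L² = 5*sqrt(14)/28.
Sharp Poincaré constant on H^1_0(0, 5/2) is C_P = L/π = 5/(2*π), achieved by sin(2*π/5·x).
A polynomial bump cannot attain the sharp Poincaré constant (only the first sine eigenfunction does), so the ratio is strictly less than C_P, consistent with ||u||_L² ≤ C_P ||u'||_L².


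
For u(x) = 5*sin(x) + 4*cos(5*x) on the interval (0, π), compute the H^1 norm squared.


||u||_{H^1(0,π)}^2 = 233*π

u'(x) = -20*sin(5*x) + 5*cos(x).
Expand u² and (u')² and integrate term by term on (0, π), using: for integers n ≥ 1, ∫_0^π sin²(nx) dx = ∫_0^π cos²(nx) dx = π/2; for n ≠ n', ∫_0^π sin(nx)sin(n'x) dx = ∫_0^π cos(nx)cos(n'x) dx = 0; and by product-to-sum, ∫_0^π sin(nx)cos(n'x) dx = ½∫_0^π [sin((n+n')x) + sin((n−n')x)] dx, which is 0 when n+n' is even and 2n/(n²−n'²) when n+n' is odd (it need not vanish on (0, π)).
  u² squared terms: (4)²·∫cos(5x)² dx = 16·π/2 = 8*π;  (5)²·∫sin(x)² dx = 25·π/2 = 25*π/2.
  u² cross terms: 2·(4)·(5)·∫cos(5x)·sin(x) dx = 40·(0) = 0.
  So ∫_0^π u² dx = 8*π + 25*π/2 + 0 = 41*π/2.
  (u')² squared terms: (-20)²·∫sin(5x)² dx = 400·π/2 = 200*π;  (5)²·∫cos(x)² dx = 25·π/2 = 25*π/2.
  (u')² cross terms: 2·(-20)·(5)·∫sin(5x)·cos(x) dx = -200·(0) = 0.
  So ∫_0^π (u')² dx = 200*π + 25*π/2 + 0 = 425*π/2.
||u||_{H^1}^2 = (41*π/2) + (425*π/2) = 233*π.


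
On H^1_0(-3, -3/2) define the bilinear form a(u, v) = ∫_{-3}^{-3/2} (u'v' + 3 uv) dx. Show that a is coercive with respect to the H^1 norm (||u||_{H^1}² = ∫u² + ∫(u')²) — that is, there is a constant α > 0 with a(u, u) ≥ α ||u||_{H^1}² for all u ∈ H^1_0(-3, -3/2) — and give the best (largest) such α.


α = 1

Coercivity of a(·,·) on H^1_0(-3, -3/2) means a(u, u) ≥ α ||u||_{H^1}² for every u ∈ H^1_0.
The interval has length L = 3/2, and Poincaré/coercivity depend only on L. Here a(u, u) = ∫(u')² + (3)·∫u².
Here c = 3 ≥ 1, so a(u,u) = ∫(u')² + c∫u² ≥ ∫(u')² + ∫u² = ||u||_{H^1}², i.e. α = 1 works. No larger α is possible: a(u,u) ≥ α||u||_{H^1}² means (1−α)∫(u')² ≥ (α−c)∫u², and for the modes u_n = sin(nπ(x−x₀)/L) (x₀ the left endpoint) one has ∫u_n²/∫(u_n')² = (L/(nπ))² → 0, so a(u_n,u_n)/||u_n||_{H^1}² → 1. Hence the optimal constant is α = 1.
Therefore α = 1.


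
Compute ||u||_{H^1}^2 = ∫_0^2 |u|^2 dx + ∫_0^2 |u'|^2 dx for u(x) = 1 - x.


||u||_{H^1}^2 = 8/3

The H^1 norm (squared) on an interval (0, L) is
  ||u||_{H^1}^2 = ∫_0^L u(x)^2 dx + ∫_0^L u'(x)^2 dx.
Compute u'(x) = -1.
Then u(x)^2 = x**2 - 2*x + 1 and u'(x)^2 = 1.
Integrate each monomial from 0 to 2 using ∫_0^2 c·x^n dx = c·2^(n+1)/(n+1):
  ∫_0^2 u(x)^2 dx = ∫_0^2 (x^2 - 2*x + 1) dx. Term by term:
    ∫_0^2 x^2 dx = 8/3;  ∫_0^2 -2*x dx = -4;  ∫_0^2 1 dx = 2.
  Sum: 8/3 − 4 + 2 = 2/3.
  ∫_0^2 u'(x)^2 dx = ∫_0^2 (1) dx. Term by term:
    ∫_0^2 1 dx = 2.
Adding: ||u||_{H^1}^2 = 2/3 + 2 = 8/3.


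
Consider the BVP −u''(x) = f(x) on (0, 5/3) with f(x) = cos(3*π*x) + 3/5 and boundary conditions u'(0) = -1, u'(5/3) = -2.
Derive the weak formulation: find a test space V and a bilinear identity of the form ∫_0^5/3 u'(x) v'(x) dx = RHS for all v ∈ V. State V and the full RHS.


V = H^1(0, 5/3) (v unrestricted at boundary; u is determined up to an additive constant); weak form: ∫_0^5/3 u'v' dx = ∫_0^5/3 (cos(3*π*x) + 3/5) v dx − 2·v(5/3) + v(0) for all v ∈ V.

Multiply both sides by a test function v and integrate from 0 to 5/3:
  ∫_0^5/3 −u''(x) v(x) dx = ∫_0^5/3 f(x) v(x) dx.
Integrate the LHS by parts once:
  ∫_0^5/3 −u'' v dx = −[u'(x) v(x)]_0^5/3 + ∫_0^5/3 u'(x) v'(x) dx.
Thus ∫_0^5/3 u'(x) v'(x) dx = ∫_0^5/3 f(x) v(x) dx + [u'(x) v(x)]_0^5/3.
Choose V so that boundary terms are either known or forced to vanish.
u has inhomogeneous Neumann u'(0) = -1, u'(5/3) = -2. [u' v]_0^5/3 = (-2)·v(5/3) − (-1)·v(0) = − 2·v(5/3) + v(0). Take V = H^1(0, 5/3); boundary term becomes part of RHS.
Weak formulation: find u (satisfying any essential BC) such that ∫_0^5/3 u'(x) v'(x) dx = ∫_0^5/3 f v dx − 2·v(5/3) + v(0) for all v ∈ V (Neumann data are natural BCs: they enter the RHS as boundary terms).
Substituting f(x) = cos(3*π*x) + 3/5, the right-hand side is ∫_0^5/3 (cos(3*π*x) + 3/5) v dx − 2·v(5/3) + v(0).
Compatibility check (pure Neumann): taking v ≡ 1 ∈ V gives 0 = ∫_0^5/3 f dx + (-2) − (-1), i.e. ∫_0^5/3 f dx must equal u'(0) − u'(5/3) = 1. Indeed ∫_0^5/3 (cos(3*π*x) + 3/5) dx = 1, so the data are compatible. The solution is then unique only up to an additive constant (fix it e.g. by requiring ∫_0^5/3 u dx = 0).


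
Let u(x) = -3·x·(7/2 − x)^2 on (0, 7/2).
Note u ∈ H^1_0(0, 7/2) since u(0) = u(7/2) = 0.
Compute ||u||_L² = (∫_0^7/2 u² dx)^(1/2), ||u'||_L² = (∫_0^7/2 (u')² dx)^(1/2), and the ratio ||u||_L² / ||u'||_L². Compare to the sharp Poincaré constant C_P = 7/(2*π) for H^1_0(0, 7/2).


||u||_L² / ||u'||_L² = sqrt(14)/4 < C_P = 7/(2*π).

u(x) = -3·x·(7/2 − x)^2, so u'(x) = -9*x^2 + 42*x - 147/4.
u(x) = -3·x·(7/2 − x)^2 vanishes at x = 0 and x = 7/2, so u ∈ H^1_0(0, 7/2). Differentiate via the product rule and integrate the resulting polynomials term by term.
  ∫_0^7/2 u² dx = ∫_0^7/2 (9*x^6 - 126*x^5 + 1323*x^4/2 - 3087*x^3/2 + 21609*x^2/16) dx. Term by term:
    ∫_0^7/2 9*x^6 dx = 1058841/128;  ∫_0^7/2 -126*x^5 dx = -2470629/64;  ∫_0^7/2 1323*x^4/2 dx = 22235661/320;
    ∫_0^7/2 -3087*x^3/2 dx = -7411887/128;  ∫_0^7/2 21609*x^2/16 dx = 2470629/128.
  Sum: 1058841/128 − 2470629/64 + 22235661/320 − 7411887/128 + 2470629/128 = 352947/640.
  ∫_0^7/2 (u')² dx = ∫_0^7/2 (81*x^4 - 756*x^3 + 4851*x^2/2 - 3087*x + 21609/16) dx. Term by term:
    ∫_0^7/2 81*x^4 dx = 1361367/160;  ∫_0^7/2 -756*x^3 dx = -453789/16;  ∫_0^7/2 4851*x^2/2 dx = 554631/16;
    ∫_0^7/2 -3087*x dx = -151263/8;  ∫_0^7/2 21609/16 dx = 151263/32.
  Sum: 1361367/160 − 453789/16 + 554631/16 − 151263/8 + 151263/32 = 50421/80.
∫_0^7/2 u² dx = 352947/640, so ||u||_L² = 343*sqrt(30)/80.
∫_0^7/2 (u')² dx = 50421/80, so ||u'||_L² = 49*sqrt(105)/20.
Ratio ||u||_L² / ||u'||_L² = sqrt(14)/4.
Sharp Poincaré constant on H^1_0(0, 7/2) is C_P = L/π = 7/(2*π), achieved by sin(2*π/7·x).
A polynomial bump cannot attain the sharp Poincaré constant (only the first sine eigenfunction does), so the ratio is strictly less than C_P, consistent with ||u||_L² ≤ C_P ||u'||_L².


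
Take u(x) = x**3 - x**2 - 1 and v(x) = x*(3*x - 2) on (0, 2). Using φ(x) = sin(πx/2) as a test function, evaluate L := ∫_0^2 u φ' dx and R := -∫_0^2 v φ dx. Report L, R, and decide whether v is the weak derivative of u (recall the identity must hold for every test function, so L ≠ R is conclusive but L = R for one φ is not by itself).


LHS = -16/π + 96/π^3, RHS = -16/π + 96/π^3. Yes, v = u' weakly.

u(x) = x**3 - x**2 - 1, classical derivative u'(x) = 3*x**2 - 2*x.
φ(x) = sin(πx/2), so φ'(x) = π*cos(π*x/2)/2.
Note φ(0) = φ(2) = 0, so the boundary term u·φ vanishes.
LHS = ∫_0^2 u(x) φ'(x) dx = ∫_0^2 (π*x^3*cos(π*x/2)/2 - π*x^2*cos(π*x/2)/2 - π*cos(π*x/2)/2) dx. Term by term:
  ∫_0^2 -π*cos(π*x/2)/2 dx = 0;  ∫_0^2 π*x^3*cos(π*x/2)/2 dx = -24/π + 96/π^3;  ∫_0^2 -π*x^2*cos(π*x/2)/2 dx = 8/π.
Sum: 0 + -24/π + 96/π^3 + 8/π = -16/π + 96/π^3.
So LHS = -16/π + 96/π^3.
∫_0^2 v(x) φ(x) dx = ∫_0^2 (3*x^2*sin(π*x/2) - 2*x*sin(π*x/2)) dx. Term by term:
  ∫_0^2 -2*x*sin(π*x/2) dx = -8/π;  ∫_0^2 3*x^2*sin(π*x/2) dx = -96/π^3 + 24/π.
Sum: -8/π + -96/π^3 + 24/π = -96/π^3 + 16/π.
So RHS = -∫_0^2 v(x) φ(x) dx = -16/π + 96/π^3.
LHS = RHS, so the identity holds for this test φ.
Moreover u is smooth here and v(x) = u'(x) = 3*x**2 - 2*x pointwise, so the identity holds for every test function. Hence v is the weak derivative of u.


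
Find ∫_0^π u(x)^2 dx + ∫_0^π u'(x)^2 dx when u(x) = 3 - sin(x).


||u||_{H^1(0,π)}^2 = -12 + 10*π

u'(x) = -cos(x).
Expand u² and (u')² and integrate term by term on (0, π), using: for integers n ≥ 1, ∫_0^π sin²(nx) dx = ∫_0^π cos²(nx) dx = π/2; for n ≠ n', ∫_0^π sin(nx)sin(n'x) dx = ∫_0^π cos(nx)cos(n'x) dx = 0; and by product-to-sum, ∫_0^π sin(nx)cos(n'x) dx = ½∫_0^π [sin((n+n')x) + sin((n−n')x)] dx, which is 0 when n+n' is even and 2n/(n²−n'²) when n+n' is odd (it need not vanish on (0, π)). For the constant mode: ∫_0^π 1 dx = π, ∫_0^π cos(nx) dx = 0, ∫_0^π sin(nx) dx = (1−(−1)^n)/n.
  u² squared terms: (3)²·∫1 dx = 9·π = 9*π;  (-1)²·∫sin(x)² dx = 1·π/2 = π/2.
  u² cross terms: 2·(3)·(-1)·∫1·sin(x) dx = -6·(2) = -12.
  So ∫_0^π u² dx = 9*π + π/2 − 12 = -12 + 19*π/2.
  (u')² squared terms: (-1)²·∫cos(x)² dx = 1·π/2 = π/2.
  So ∫_0^π (u')² dx = π/2.
||u||_{H^1}^2 = (-12 + 19*π/2) + (π/2) = -12 + 10*π.


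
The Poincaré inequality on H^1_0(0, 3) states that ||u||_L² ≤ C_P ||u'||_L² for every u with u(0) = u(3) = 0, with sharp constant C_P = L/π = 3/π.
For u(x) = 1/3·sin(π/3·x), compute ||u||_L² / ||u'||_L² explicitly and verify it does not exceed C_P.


||u||_L² / ||u'||_L² = 3/π = C_P.

u(x) = 1/3·sin(π/3·x), so u'(x) = π*cos(π*x/3)/9.
Writing u(x) = A·sin(kπx/L) with A = 1/3 and k = 1, use ∫_0^L sin²(kπx/L) dx = L/2 and ∫_0^L cos²(kπx/L) dx = L/2.
u² = 1/9·sin²(π/3·x) and (u')² = π^2/81·cos²(π/3·x), and each of sin², cos² integrates to L/2 = 3/2 over (0, 3).
∫_0^3 u² dx = 1/6, so ||u||_L² = sqrt(6)/6.
∫_0^3 (u')² dx = π^2/54, so ||u'||_L² = sqrt(6)*π/18.
Ratio ||u||_L² / ||u'||_L² = 3/π.
Sharp Poincaré constant on H^1_0(0, 3) is C_P = L/π = 3/π, achieved by sin(π/3·x).
This is the k = 1 eigenfunction (up to amplitude), so the ratio equals the sharp Poincaré constant exactly.


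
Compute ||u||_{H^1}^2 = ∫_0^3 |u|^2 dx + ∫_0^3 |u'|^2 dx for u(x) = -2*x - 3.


||u||_{H^1}^2 = 129

The H^1 norm (squared) on an interval (0, L) is
  ||u||_{H^1}^2 = ∫_0^L u(x)^2 dx + ∫_0^L u'(x)^2 dx.
Compute u'(x) = -2.
Then u(x)^2 = 4*x**2 + 12*x + 9 and u'(x)^2 = 4.
Integrate each monomial from 0 to 3 using ∫_0^3 c·x^n dx = c·3^(n+1)/(n+1):
  ∫_0^3 u(x)^2 dx = ∫_0^3 (4*x^2 + 12*x + 9) dx. Term by term:
    ∫_0^3 4*x^2 dx = 36;  ∫_0^3 12*x dx = 54;  ∫_0^3 9 dx = 27.
  Sum: 36 + 54 + 27 = 117.
  ∫_0^3 u'(x)^2 dx = ∫_0^3 (4) dx. Term by term:
    ∫_0^3 4 dx = 12.
Adding: ||u||_{H^1}^2 = 117 + 12 = 129.


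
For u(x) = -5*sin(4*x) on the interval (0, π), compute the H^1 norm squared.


||u||_{H^1(0,π)}^2 = 425*π/2

u'(x) = -20*cos(4*x).
Expand u² and (u')² and integrate term by term on (0, π), using: for integers n ≥ 1, ∫_0^π sin²(nx) dx = ∫_0^π cos²(nx) dx = π/2; for n ≠ n', ∫_0^π sin(nx)sin(n'x) dx = ∫_0^π cos(nx)cos(n'x) dx = 0; and by product-to-sum, ∫_0^π sin(nx)cos(n'x) dx = ½∫_0^π [sin((n+n')x) + sin((n−n')x)] dx, which is 0 when n+n' is even and 2n/(n²−n'²) when n+n' is odd (it need not vanish on (0, π)).
  u² squared terms: (-5)²·∫sin(4x)² dx = 25·π/2 = 25*π/2.
  So ∫_0^π u² dx = 25*π/2.
  (u')² squared terms: (-20)²·∫cos(4x)² dx = 400·π/2 = 200*π.
  So ∫_0^π (u')² dx = 200*π.
||u||_{H^1}^2 = (25*π/2) + (200*π) = 425*π/2.


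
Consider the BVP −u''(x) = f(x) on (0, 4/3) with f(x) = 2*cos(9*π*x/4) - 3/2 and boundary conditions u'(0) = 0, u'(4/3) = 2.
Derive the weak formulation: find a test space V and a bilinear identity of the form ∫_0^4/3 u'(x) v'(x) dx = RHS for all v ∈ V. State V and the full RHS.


V = H^1(0, 4/3) (v unrestricted at boundary; u is determined up to an additive constant); weak form: ∫_0^4/3 u'v' dx = ∫_0^4/3 (2*cos(9*π*x/4) - 3/2) v dx + 2·v(4/3) for all v ∈ V.

Multiply both sides by a test function v and integrate from 0 to 4/3:
  ∫_0^4/3 −u''(x) v(x) dx = ∫_0^4/3 f(x) v(x) dx.
Integrate the LHS by parts once:
  ∫_0^4/3 −u'' v dx = −[u'(x) v(x)]_0^4/3 + ∫_0^4/3 u'(x) v'(x) dx.
Thus ∫_0^4/3 u'(x) v'(x) dx = ∫_0^4/3 f(x) v(x) dx + [u'(x) v(x)]_0^4/3.
Choose V so that boundary terms are either known or forced to vanish.
u has inhomogeneous Neumann u'(0) = 0, u'(4/3) = 2. [u' v]_0^4/3 = (2)·v(4/3) − (0)·v(0) = 2·v(4/3). Take V = H^1(0, 4/3); boundary term becomes part of RHS.
Weak formulation: find u (satisfying any essential BC) such that ∫_0^4/3 u'(x) v'(x) dx = ∫_0^4/3 f v dx + 2·v(4/3) for all v ∈ V (Neumann data are natural BCs: they enter the RHS as boundary terms).
Substituting f(x) = 2*cos(9*π*x/4) - 3/2, the right-hand side is ∫_0^4/3 (2*cos(9*π*x/4) - 3/2) v dx + 2·v(4/3).
Compatibility check (pure Neumann): taking v ≡ 1 ∈ V gives 0 = ∫_0^4/3 f dx + (2) − (0), i.e. ∫_0^4/3 f dx must equal u'(0) − u'(4/3) = -2. Indeed ∫_0^4/3 (2*cos(9*π*x/4) - 3/2) dx = -2, so the data are compatible. The solution is then unique only up to an additive constant (fix it e.g. by requiring ∫_0^4/3 u dx = 0).


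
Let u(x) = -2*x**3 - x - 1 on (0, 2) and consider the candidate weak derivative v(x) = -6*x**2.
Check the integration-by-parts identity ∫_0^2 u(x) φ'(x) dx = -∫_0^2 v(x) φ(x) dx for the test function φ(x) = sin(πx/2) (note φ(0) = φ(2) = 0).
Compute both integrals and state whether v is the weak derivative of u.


LHS = -192/π^3 + 52/π, RHS = -192/π^3 + 48/π. No, v is not the weak derivative of u.

u(x) = -2*x**3 - x - 1, classical derivative u'(x) = -6*x**2 - 1.
φ(x) = sin(πx/2), so φ'(x) = π*cos(π*x/2)/2.
Note φ(0) = φ(2) = 0, so the boundary term u·φ vanishes.
LHS = ∫_0^2 u(x) φ'(x) dx = ∫_0^2 (-π*x^3*cos(π*x/2) - π*x*cos(π*x/2)/2 - π*cos(π*x/2)/2) dx. Term by term:
  ∫_0^2 -π*cos(π*x/2)/2 dx = 0;  ∫_0^2 -π*x^3*cos(π*x/2) dx = -192/π^3 + 48/π;  ∫_0^2 -π*x*cos(π*x/2)/2 dx = 4/π.
Sum: 0 + -192/π^3 + 48/π + 4/π = -192/π^3 + 52/π.
So LHS = -192/π^3 + 52/π.
∫_0^2 v(x) φ(x) dx = ∫_0^2 (-6*x^2*sin(π*x/2)) dx. Term by term:
  ∫_0^2 -6*x^2*sin(π*x/2) dx = -48/π + 192/π^3.
So RHS = -∫_0^2 v(x) φ(x) dx = -192/π^3 + 48/π.
LHS − RHS = 4/π ≠ 0, so the identity fails.
(For a valid weak derivative the identity must hold for EVERY test function, in particular this one. The failure shows v is NOT the weak derivative of u.)
Correct weak derivative would be u'(x) = -6*x**2 - 1.


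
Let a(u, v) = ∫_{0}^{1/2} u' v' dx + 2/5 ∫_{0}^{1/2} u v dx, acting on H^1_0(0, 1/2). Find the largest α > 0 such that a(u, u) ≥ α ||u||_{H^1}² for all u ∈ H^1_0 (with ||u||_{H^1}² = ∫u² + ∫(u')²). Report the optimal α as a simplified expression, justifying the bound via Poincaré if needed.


α = 2*(1 + 10*π^2)/(5*(1 + 4*π^2))

Coercivity of a(·,·) on H^1_0(0, 1/2) means a(u, u) ≥ α ||u||_{H^1}² for every u ∈ H^1_0.
The interval has length L = 1/2, and Poincaré/coercivity depend only on L. Here a(u, u) = ∫(u')² + (2/5)·∫u².
Here 0 < c = 2/5 < 1. The condition a(u,u) ≥ α||u||_{H^1}² reads (1−α)∫(u')² ≥ (α−c)∫u². Any admissible α is ≤ 1 (rapidly oscillating u have ∫u²/∫(u')² → 0), and α = 1 would force 0 ≥ (1−c)∫u², impossible since c < 1; so 1−α > 0. By the sharp Poincaré inequality on H^1_0 of an interval of length L, ∫(u')² ≥ (π/L)²∫u² with equality for the first sine mode sin(π(x−x₀)/L) (x₀ the left endpoint), so the inequality holds for all u iff (1−α)(π/L)² ≥ α − c, i.e. α ≤ ((π/L)² + c)/((π/L)² + 1) = (1 + c(L/π)²)/(1 + (L/π)²). With (π/L)² = 4*π^2 and c = 2/5, the largest admissible constant is α = ((π/L)² + c)/((π/L)² + 1).
Simplifying, α = 2*(1 + 10*π^2)/(5*(1 + 4*π^2)).


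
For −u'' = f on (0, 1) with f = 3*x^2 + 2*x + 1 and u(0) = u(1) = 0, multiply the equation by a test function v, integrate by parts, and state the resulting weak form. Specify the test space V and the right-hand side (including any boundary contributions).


V = H^1_0(0, 1) (so v(0) = v(1) = 0); weak form: ∫_0^1 u'v' dx = ∫_0^1 (3*x^2 + 2*x + 1) v dx for all v ∈ V.

Multiply both sides by a test function v and integrate from 0 to 1:
  ∫_0^1 −u''(x) v(x) dx = ∫_0^1 f(x) v(x) dx.
Integrate the LHS by parts once:
  ∫_0^1 −u'' v dx = −[u'(x) v(x)]_0^1 + ∫_0^1 u'(x) v'(x) dx.
Thus ∫_0^1 u'(x) v'(x) dx = ∫_0^1 f(x) v(x) dx + [u'(x) v(x)]_0^1.
Choose V so that boundary terms are either known or forced to vanish.
u is Dirichlet: u(0) = u(1) = 0. Let V = H^1_0(0, 1); then v(0) = v(1) = 0, and [u' v]_0^1 = 0.
Weak formulation: find u (satisfying any essential BC) such that ∫_0^1 u'(x) v'(x) dx = ∫_0^1 f v dx for all v ∈ V.
Substituting f(x) = 3*x^2 + 2*x + 1, the right-hand side is ∫_0^1 (3*x^2 + 2*x + 1) v dx.


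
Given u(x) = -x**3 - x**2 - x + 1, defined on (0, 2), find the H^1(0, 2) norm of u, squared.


||u||_{H^1}^2 = 20624/105

The H^1 norm (squared) on an interval (0, L) is
  ||u||_{H^1}^2 = ∫_0^L u(x)^2 dx + ∫_0^L u'(x)^2 dx.
Compute u'(x) = -3*x**2 - 2*x - 1.
Then u(x)^2 = x**6 + 2*x**5 + 3*x**4 - x**2 - 2*x + 1 and u'(x)^2 = 9*x**4 + 12*x**3 + 10*x**2 + 4*x + 1.
Integrate each monomial from 0 to 2 using ∫_0^2 c·x^n dx = c·2^(n+1)/(n+1):
  ∫_0^2 u(x)^2 dx = ∫_0^2 (x^6 + 2*x^5 + 3*x^4 - x^2 - 2*x + 1) dx. Term by term:
    ∫_0^2 x^6 dx = 128/7;  ∫_0^2 2*x^5 dx = 64/3;  ∫_0^2 3*x^4 dx = 96/5;
    ∫_0^2 -x^2 dx = -8/3;  ∫_0^2 -2*x dx = -4;  ∫_0^2 1 dx = 2.
  Sum: 128/7 + 64/3 + 96/5 − 8/3 − 4 + 2 = 5686/105.
  ∫_0^2 u'(x)^2 dx = ∫_0^2 (9*x^4 + 12*x^3 + 10*x^2 + 4*x + 1) dx. Term by term:
    ∫_0^2 9*x^4 dx = 288/5;  ∫_0^2 12*x^3 dx = 48;  ∫_0^2 10*x^2 dx = 80/3;
    ∫_0^2 4*x dx = 8;  ∫_0^2 1 dx = 2.
  Sum: 288/5 + 48 + 80/3 + 8 + 2 = 2134/15.
Adding: ||u||_{H^1}^2 = 5686/105 + 2134/15 = 20624/105.


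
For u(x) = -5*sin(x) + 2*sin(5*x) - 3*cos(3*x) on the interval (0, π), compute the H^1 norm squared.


||u||_{H^1(0,π)}^2 = 122*π

u'(x) = 9*sin(3*x) - 5*cos(x) + 10*cos(5*x).
Expand u² and (u')² and integrate term by term on (0, π), using: for integers n ≥ 1, ∫_0^π sin²(nx) dx = ∫_0^π cos²(nx) dx = π/2; for n ≠ n', ∫_0^π sin(nx)sin(n'x) dx = ∫_0^π cos(nx)cos(n'x) dx = 0; and by product-to-sum, ∫_0^π sin(nx)cos(n'x) dx = ½∫_0^π [sin((n+n')x) + sin((n−n')x)] dx, which is 0 when n+n' is even and 2n/(n²−n'²) when n+n' is odd (it need not vanish on (0, π)).
  u² squared terms: (-5)²·∫sin(x)² dx = 25·π/2 = 25*π/2;  (-3)²·∫cos(3x)² dx = 9·π/2 = 9*π/2;  (2)²·∫sin(5x)² dx = 4·π/2 = 2*π.
  u² cross terms: 2·(-5)·(-3)·∫sin(x)·cos(3x) dx = 30·(0) = 0;  2·(-5)·(2)·∫sin(x)·sin(5x) dx = -20·(0) = 0;  2·(-3)·(2)·∫cos(3x)·sin(5x) dx = -12·(0) = 0.
  So ∫_0^π u² dx = 25*π/2 + 9*π/2 + 2*π + 0 + 0 + 0 = 19*π.
  (u')² squared terms: (-5)²·∫cos(x)² dx = 25·π/2 = 25*π/2;  (9)²·∫sin(3x)² dx = 81·π/2 = 81*π/2;  (10)²·∫cos(5x)² dx = 100·π/2 = 50*π.
  (u')² cross terms: 2·(-5)·(9)·∫cos(x)·sin(3x) dx = -90·(0) = 0;  2·(-5)·(10)·∫cos(x)·cos(5x) dx = -100·(0) = 0;  2·(9)·(10)·∫sin(3x)·cos(5x) dx = 180·(0) = 0.
  So ∫_0^π (u')² dx = 25*π/2 + 81*π/2 + 50*π + 0 + 0 + 0 = 103*π.
||u||_{H^1}^2 = (19*π) + (103*π) = 122*π.


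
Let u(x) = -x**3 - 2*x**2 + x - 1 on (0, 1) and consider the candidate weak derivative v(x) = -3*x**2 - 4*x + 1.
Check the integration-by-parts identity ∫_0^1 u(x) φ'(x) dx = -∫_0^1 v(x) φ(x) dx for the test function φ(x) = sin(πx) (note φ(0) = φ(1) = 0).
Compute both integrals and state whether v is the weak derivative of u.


LHS = -12/π^3 + 5/π, RHS = -12/π^3 + 5/π. Yes, v = u' weakly.

u(x) = -x**3 - 2*x**2 + x - 1, classical derivative u'(x) = -3*x**2 - 4*x + 1.
φ(x) = sin(πx), so φ'(x) = π*cos(π*x).
Note φ(0) = φ(1) = 0, so the boundary term u·φ vanishes.
LHS = ∫_0^1 u(x) φ'(x) dx = ∫_0^1 (-π*x^3*cos(π*x) - 2*π*x^2*cos(π*x) + π*x*cos(π*x) - π*cos(π*x)) dx. Term by term:
  ∫_0^1 -π*cos(π*x) dx = 0;  ∫_0^1 π*x*cos(π*x) dx = -2/π;  ∫_0^1 -π*x^3*cos(π*x) dx = -12/π^3 + 3/π;
  ∫_0^1 -2*π*x^2*cos(π*x) dx = 4/π.
Sum: 0 − 2/π + -12/π^3 + 3/π + 4/π = -12/π^3 + 5/π.
So LHS = -12/π^3 + 5/π.
∫_0^1 v(x) φ(x) dx = ∫_0^1 (-3*x^2*sin(π*x) - 4*x*sin(π*x) + sin(π*x)) dx. Term by term:
  ∫_0^1 -4*x*sin(π*x) dx = -4/π;  ∫_0^1 -3*x^2*sin(π*x) dx = -3/π + 12/π^3;  ∫_0^1 sin(π*x) dx = 2/π.
Sum: -4/π + -3/π + 12/π^3 + 2/π = -5/π + 12/π^3.
So RHS = -∫_0^1 v(x) φ(x) dx = -12/π^3 + 5/π.
LHS = RHS, so the identity holds for this test φ.
Moreover u is smooth here and v(x) = u'(x) = -3*x**2 - 4*x + 1 pointwise, so the identity holds for every test function. Hence v is the weak derivative of u.


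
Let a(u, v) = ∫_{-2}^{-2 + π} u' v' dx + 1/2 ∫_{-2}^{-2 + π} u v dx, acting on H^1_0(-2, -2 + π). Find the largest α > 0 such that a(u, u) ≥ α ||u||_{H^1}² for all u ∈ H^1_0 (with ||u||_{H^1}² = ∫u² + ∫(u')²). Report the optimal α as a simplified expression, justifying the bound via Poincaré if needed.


α = 3/4

Coercivity of a(·,·) on H^1_0(-2, -2 + π) means a(u, u) ≥ α ||u||_{H^1}² for every u ∈ H^1_0.
The interval has length L = π, and Poincaré/coercivity depend only on L. Here a(u, u) = ∫(u')² + (1/2)·∫u².
Here 0 < c = 1/2 < 1. The condition a(u,u) ≥ α||u||_{H^1}² reads (1−α)∫(u')² ≥ (α−c)∫u². Any admissible α is ≤ 1 (rapidly oscillating u have ∫u²/∫(u')² → 0), and α = 1 would force 0 ≥ (1−c)∫u², impossible since c < 1; so 1−α > 0. By the sharp Poincaré inequality on H^1_0 of an interval of length L, ∫(u')² ≥ (π/L)²∫u² with equality for the first sine mode sin(π(x−x₀)/L) (x₀ the left endpoint), so the inequality holds for all u iff (1−α)(π/L)² ≥ α − c, i.e. α ≤ ((π/L)² + c)/((π/L)² + 1) = (1 + c(L/π)²)/(1 + (L/π)²). With (π/L)² = 1 and c = 1/2, the largest admissible constant is α = ((π/L)² + c)/((π/L)² + 1).
Simplifying, α = 3/4.


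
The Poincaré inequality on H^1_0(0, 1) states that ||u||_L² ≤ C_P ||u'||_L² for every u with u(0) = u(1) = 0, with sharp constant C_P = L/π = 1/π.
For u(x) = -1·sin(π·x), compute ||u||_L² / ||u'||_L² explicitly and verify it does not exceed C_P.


||u||_L² / ||u'||_L² = 1/π = C_P.

u(x) = -1·sin(π·x), so u'(x) = -π*cos(π*x).
Writing u(x) = A·sin(kπx/L) with A = -1 and k = 1, use ∫_0^L sin²(kπx/L) dx = L/2 and ∫_0^L cos²(kπx/L) dx = L/2.
u² = 1·sin²(π·x) and (u')² = π^2·cos²(π·x), and each of sin², cos² integrates to L/2 = 1/2 over (0, 1).
∫_0^1 u² dx = 1/2, so ||u||_L² = sqrt(2)/2.
∫_0^1 (u')² dx = π^2/2, so ||u'||_L² = sqrt(2)*π/2.
Ratio ||u||_L² / ||u'||_L² = 1/π.
Sharp Poincaré constant on H^1_0(0, 1) is C_P = L/π = 1/π, achieved by sin(π·x).
This is the k = 1 eigenfunction (up to amplitude), so the ratio equals the sharp Poincaré constant exactly.


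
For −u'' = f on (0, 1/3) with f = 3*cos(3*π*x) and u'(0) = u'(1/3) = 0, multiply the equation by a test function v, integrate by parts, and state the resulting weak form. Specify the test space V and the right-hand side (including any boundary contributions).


V = H^1(0, 1/3) (no boundary constraint on v; u is determined up to an additive constant); weak form: ∫_0^1/3 u'v' dx = ∫_0^1/3 (3*cos(3*π*x)) v dx for all v ∈ V.

Multiply both sides by a test function v and integrate from 0 to 1/3:
  ∫_0^1/3 −u''(x) v(x) dx = ∫_0^1/3 f(x) v(x) dx.
Integrate the LHS by parts once:
  ∫_0^1/3 −u'' v dx = −[u'(x) v(x)]_0^1/3 + ∫_0^1/3 u'(x) v'(x) dx.
Thus ∫_0^1/3 u'(x) v'(x) dx = ∫_0^1/3 f(x) v(x) dx + [u'(x) v(x)]_0^1/3.
Choose V so that boundary terms are either known or forced to vanish.
u has homogeneous Neumann: u'(0) = u'(1/3) = 0. So [u' v]_0^1/3 = 0·v(1/3) − 0·v(0) = 0 for any v; take V = H^1(0, 1/3).
Weak formulation: find u (satisfying any essential BC) such that ∫_0^1/3 u'(x) v'(x) dx = ∫_0^1/3 f v dx for all v ∈ V (homogeneous Neumann, so boundary terms vanish).
Substituting f(x) = 3*cos(3*π*x), the right-hand side is ∫_0^1/3 (3*cos(3*π*x)) v dx.
Compatibility check (pure Neumann): taking v ≡ 1 ∈ V gives 0 = ∫_0^1/3 f dx + (0) − (0), i.e. ∫_0^1/3 f dx must equal u'(0) − u'(1/3) = 0. Indeed ∫_0^1/3 (3*cos(3*π*x)) dx = 0, so the data are compatible. The solution is then unique only up to an additive constant (fix it e.g. by requiring ∫_0^1/3 u dx = 0).


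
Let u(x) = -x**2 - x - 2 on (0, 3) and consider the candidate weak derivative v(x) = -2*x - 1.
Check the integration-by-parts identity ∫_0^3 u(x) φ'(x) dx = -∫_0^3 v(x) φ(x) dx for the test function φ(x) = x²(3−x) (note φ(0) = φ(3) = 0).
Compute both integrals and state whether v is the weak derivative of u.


LHS = 621/20, RHS = 621/20. Yes, v = u' weakly.

u(x) = -x**2 - x - 2, classical derivative u'(x) = -2*x - 1.
φ(x) = x²(3−x), so φ'(x) = 3*x*(2 - x).
Note φ(0) = φ(3) = 0, so the boundary term u·φ vanishes.
LHS = ∫_0^3 u(x) φ'(x) dx = ∫_0^3 (3*x^4 - 3*x^3 - 12*x) dx. Term by term:
  ∫_0^3 3*x^4 dx = 729/5;  ∫_0^3 -3*x^3 dx = -243/4;  ∫_0^3 -12*x dx = -54.
Sum: 729/5 − 243/4 − 54 = 621/20.
So LHS = 621/20.
∫_0^3 v(x) φ(x) dx = ∫_0^3 (2*x^4 - 5*x^3 - 3*x^2) dx. Term by term:
  ∫_0^3 2*x^4 dx = 486/5;  ∫_0^3 -5*x^3 dx = -405/4;  ∫_0^3 -3*x^2 dx = -27.
Sum: 486/5 − 405/4 − 27 = -621/20.
So RHS = -∫_0^3 v(x) φ(x) dx = 621/20.
LHS = RHS, so the identity holds for this test φ.
Moreover u is smooth here and v(x) = u'(x) = -2*x - 1 pointwise, so the identity holds for every test function. Hence v is the weak derivative of u.


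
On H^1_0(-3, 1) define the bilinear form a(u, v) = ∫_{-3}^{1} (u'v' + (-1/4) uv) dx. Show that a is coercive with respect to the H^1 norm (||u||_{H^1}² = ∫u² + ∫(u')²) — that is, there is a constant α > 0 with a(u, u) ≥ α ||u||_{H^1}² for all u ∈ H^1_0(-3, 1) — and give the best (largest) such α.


α = (-4 + π^2)/(π^2 + 16)

Coercivity of a(·,·) on H^1_0(-3, 1) means a(u, u) ≥ α ||u||_{H^1}² for every u ∈ H^1_0.
The interval has length L = 4, and Poincaré/coercivity depend only on L. Here a(u, u) = ∫(u')² + (-1/4)·∫u².
Here c = -1/4 < 0 with |c| < (π/L)² = π^2/16, so coercivity still holds. The condition a(u,u) ≥ α||u||_{H^1}² reads (1−α)∫(u')² ≥ (α−c)∫u². Any admissible α is ≤ 1 (rapidly oscillating u have ∫u²/∫(u')² → 0), and α = 1 would force 0 ≥ (1−c)∫u², impossible since c < 1; so 1−α > 0. By the sharp Poincaré inequality on H^1_0 of an interval of length L, ∫(u')² ≥ (π/L)²∫u² with equality for the first sine mode sin(π(x−x₀)/L) (x₀ the left endpoint), so the inequality holds for all u iff (1−α)(π/L)² ≥ α − c, i.e. α ≤ ((π/L)² + c)/((π/L)² + 1) = (1 + c(L/π)²)/(1 + (L/π)²). (Direct route, valid since c ≤ 0: Poincaré gives c∫u² ≥ c(L/π)²∫(u')², so a(u,u) ≥ (1 + c(L/π)²)∫(u')², while ||u||_{H^1}² ≤ (1 + (L/π)²)∫(u')²; dividing yields the same α.) With (π/L)² = π^2/16 and c = -1/4, the largest admissible constant is α = ((π/L)² + c)/((π/L)² + 1).
Simplifying, α = (-4 + π^2)/(π^2 + 16).


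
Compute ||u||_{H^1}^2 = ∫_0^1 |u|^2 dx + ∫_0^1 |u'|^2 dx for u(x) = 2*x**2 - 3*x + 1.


||u||_{H^1}^2 = 37/15

The H^1 norm (squared) on an interval (0, L) is
  ||u||_{H^1}^2 = ∫_0^L u(x)^2 dx + ∫_0^L u'(x)^2 dx.
Compute u'(x) = 4*x - 3.
Then u(x)^2 = 4*x**4 - 12*x**3 + 13*x**2 - 6*x + 1 and u'(x)^2 = 16*x**2 - 24*x + 9.
Integrate each monomial from 0 to 1 using ∫_0^1 c·x^n dx = c·1^(n+1)/(n+1):
  ∫_0^1 u(x)^2 dx = ∫_0^1 (4*x^4 - 12*x^3 + 13*x^2 - 6*x + 1) dx. Term by term:
    ∫_0^1 4*x^4 dx = 4/5;  ∫_0^1 -12*x^3 dx = -3;  ∫_0^1 13*x^2 dx = 13/3;
    ∫_0^1 -6*x dx = -3;  ∫_0^1 1 dx = 1.
  Sum: 4/5 − 3 + 13/3 − 3 + 1 = 2/15.
  ∫_0^1 u'(x)^2 dx = ∫_0^1 (16*x^2 - 24*x + 9) dx. Term by term:
    ∫_0^1 16*x^2 dx = 16/3;  ∫_0^1 -24*x dx = -12;  ∫_0^1 9 dx = 9.
  Sum: 16/3 − 12 + 9 = 7/3.
Adding: ||u||_{H^1}^2 = 2/15 + 7/3 = 37/15.


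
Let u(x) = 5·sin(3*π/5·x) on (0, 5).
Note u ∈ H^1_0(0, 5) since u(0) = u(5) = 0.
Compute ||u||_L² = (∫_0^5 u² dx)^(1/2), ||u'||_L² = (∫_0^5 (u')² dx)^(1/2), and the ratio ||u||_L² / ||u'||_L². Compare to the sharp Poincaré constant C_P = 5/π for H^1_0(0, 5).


||u||_L² / ||u'||_L² = 5/(3*π) < C_P = 5/π.

u(x) = 5·sin(3*π/5·x), so u'(x) = 3*π*cos(3*π*x/5).
Writing u(x) = A·sin(kπx/L) with A = 5 and k = 3, use ∫_0^L sin²(kπx/L) dx = L/2 and ∫_0^L cos²(kπx/L) dx = L/2.
u² = 25·sin²(3*π/5·x) and (u')² = 9*π^2·cos²(3*π/5·x), and each of sin², cos² integrates to L/2 = 5/2 over (0, 5).
∫_0^5 u² dx = 125/2, so ||u||_L² = 5*sqrt(10)/2.
∫_0^5 (u')² dx = 45*π^2/2, so ||u'||_L² = 3*sqrt(10)*π/2.
Ratio ||u||_L² / ||u'||_L² = 5/(3*π).
Sharp Poincaré constant on H^1_0(0, 5) is C_P = L/π = 5/π, achieved by sin(π/5·x).
This is the k = 3 harmonic; the ratio L/(kπ) is strictly less than C_P = L/π, consistent with the sharp inequality ||u||_L² ≤ C_P ||u'||_L².


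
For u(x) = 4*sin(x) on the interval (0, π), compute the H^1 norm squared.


||u||_{H^1(0,π)}^2 = 16*π

u'(x) = 4*cos(x).
Expand u² and (u')² and integrate term by term on (0, π), using: for integers n ≥ 1, ∫_0^π sin²(nx) dx = ∫_0^π cos²(nx) dx = π/2; for n ≠ n', ∫_0^π sin(nx)sin(n'x) dx = ∫_0^π cos(nx)cos(n'x) dx = 0; and by product-to-sum, ∫_0^π sin(nx)cos(n'x) dx = ½∫_0^π [sin((n+n')x) + sin((n−n')x)] dx, which is 0 when n+n' is even and 2n/(n²−n'²) when n+n' is odd (it need not vanish on (0, π)).
  u² squared terms: (4)²·∫sin(x)² dx = 16·π/2 = 8*π.
  So ∫_0^π u² dx = 8*π.
  (u')² squared terms: (4)²·∫cos(x)² dx = 16·π/2 = 8*π.
  So ∫_0^π (u')² dx = 8*π.
||u||_{H^1}^2 = (8*π) + (8*π) = 16*π.


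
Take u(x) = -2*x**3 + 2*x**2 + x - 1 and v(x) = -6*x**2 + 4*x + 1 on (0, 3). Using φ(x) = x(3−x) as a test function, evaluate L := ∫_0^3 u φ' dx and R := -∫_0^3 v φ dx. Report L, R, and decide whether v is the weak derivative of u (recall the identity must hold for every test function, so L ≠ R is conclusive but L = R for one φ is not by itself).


LHS = 207/5, RHS = 207/5. Yes, v = u' weakly.

u(x) = -2*x**3 + 2*x**2 + x - 1, classical derivative u'(x) = -6*x**2 + 4*x + 1.
φ(x) = x(3−x), so φ'(x) = 3 - 2*x.
Note φ(0) = φ(3) = 0, so the boundary term u·φ vanishes.
LHS = ∫_0^3 u(x) φ'(x) dx = ∫_0^3 (4*x^4 - 10*x^3 + 4*x^2 + 5*x - 3) dx. Term by term:
  ∫_0^3 4*x^4 dx = 972/5;  ∫_0^3 -10*x^3 dx = -405/2;  ∫_0^3 4*x^2 dx = 36;
  ∫_0^3 5*x dx = 45/2;  ∫_0^3 -3 dx = -9.
Sum: 972/5 − 405/2 + 36 + 45/2 − 9 = 207/5.
So LHS = 207/5.
∫_0^3 v(x) φ(x) dx = ∫_0^3 (6*x^4 - 22*x^3 + 11*x^2 + 3*x) dx. Term by term:
  ∫_0^3 6*x^4 dx = 1458/5;  ∫_0^3 -22*x^3 dx = -891/2;  ∫_0^3 11*x^2 dx = 99;
  ∫_0^3 3*x dx = 27/2.
Sum: 1458/5 − 891/2 + 99 + 27/2 = -207/5.
So RHS = -∫_0^3 v(x) φ(x) dx = 207/5.
LHS = RHS, so the identity holds for this test φ.
Moreover u is smooth here and v(x) = u'(x) = -6*x**2 + 4*x + 1 pointwise, so the identity holds for every test function. Hence v is the weak derivative of u.
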